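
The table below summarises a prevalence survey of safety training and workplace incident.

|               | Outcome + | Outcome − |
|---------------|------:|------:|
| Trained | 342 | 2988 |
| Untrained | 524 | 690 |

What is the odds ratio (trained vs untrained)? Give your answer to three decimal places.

0.151

Cells: a = 342, b = 2988, c = 524, d = 690.
OR = (a·d)/(b·c) = (342 × 690) / (2988 × 524) = 235980 / 1565712 = 0.15072
Exposure is associated with lower odds of workplace incident (OR = 0.15 < 1).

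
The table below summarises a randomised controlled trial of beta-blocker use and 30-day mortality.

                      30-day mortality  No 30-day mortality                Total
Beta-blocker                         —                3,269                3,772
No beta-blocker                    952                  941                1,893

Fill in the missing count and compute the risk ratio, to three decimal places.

0.265

The missing cell is in the exposed row: 3772 − 3269 = 503.
So a = 503, b = 3269, c = 952, d = 941.
RR = [a/(a+b)] / [c/(c+d)] = (503/3772) / (952/1893) = 0.13335/0.50291 = 0.26516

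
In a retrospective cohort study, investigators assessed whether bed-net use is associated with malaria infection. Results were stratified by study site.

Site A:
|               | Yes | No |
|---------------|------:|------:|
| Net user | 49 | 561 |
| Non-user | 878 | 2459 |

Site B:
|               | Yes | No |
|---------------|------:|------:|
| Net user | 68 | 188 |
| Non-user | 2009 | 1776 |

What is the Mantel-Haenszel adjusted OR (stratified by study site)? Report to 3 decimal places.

0.277

OR_MH = Σ(aᵢdᵢ/nᵢ) / Σ(bᵢcᵢ/nᵢ), where nᵢ is the stratum total.
Stratum 1 (Site A): n = 3947; a·d/n = 49·2459/3947 = 30.5272; b·c/n = 561·878/3947 = 124.7930
Stratum 2 (Site B): n = 4041; a·d/n = 68·1776/4041 = 29.8857; b·c/n = 188·2009/4041 = 93.4650
OR_MH = (30.5272 + 29.8857) / (124.7930 + 93.4650) = 60.4129 / 218.2580 = 0.27680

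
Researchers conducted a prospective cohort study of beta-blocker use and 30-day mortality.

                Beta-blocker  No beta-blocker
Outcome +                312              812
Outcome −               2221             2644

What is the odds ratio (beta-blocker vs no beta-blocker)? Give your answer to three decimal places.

Reading the table with exposure as columns: a = 312 (Beta-blocker, case), b = 2221 (Beta-blocker, non-case), c = 812 (No beta-blocker, case), d = 2644.
OR = (a·d)/(b·c) = (312 × 2644) / (2221 × 812) = 824928 / 1803452 = 0.45742
Exposure is associated with lower odds of 30-day mortality (OR = 0.46 < 1).

0.457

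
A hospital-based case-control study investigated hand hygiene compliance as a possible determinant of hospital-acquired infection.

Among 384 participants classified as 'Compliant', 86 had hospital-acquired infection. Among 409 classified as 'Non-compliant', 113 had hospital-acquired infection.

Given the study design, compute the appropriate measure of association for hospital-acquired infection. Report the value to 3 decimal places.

0.756

From the description: a = 86, b = 298, c = 113, d = 296.
This is a hospital-based case-control study: participants were sampled on outcome status, so risks in the source population cannot be estimated directly — relative risk is not valid here. The odds ratio is the appropriate measure.
OR = (a·d)/(b·c) = (86 × 296) / (298 × 113) = 25456 / 33674 = 0.75595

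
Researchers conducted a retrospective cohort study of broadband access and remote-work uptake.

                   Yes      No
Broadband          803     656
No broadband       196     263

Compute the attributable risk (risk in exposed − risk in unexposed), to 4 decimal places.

Cells: a = 803, b = 656, c = 196, d = 263.
Risk in exposed = 803/1459 = 0.550377; risk in unexposed = 196/459 = 0.427015.
Risk difference = 0.550377 − 0.427015 = 0.123362

0.1234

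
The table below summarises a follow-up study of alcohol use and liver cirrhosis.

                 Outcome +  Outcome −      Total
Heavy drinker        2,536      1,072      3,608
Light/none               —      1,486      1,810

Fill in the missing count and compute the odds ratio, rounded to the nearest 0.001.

10.850

The missing cell is in the unexposed row: 1810 − 1486 = 324.
So a = 2536, b = 1072, c = 324, d = 1486.
OR = (a·d)/(b·c) = (2536 × 1486) / (1072 × 324) = 3768496 / 347328 = 10.84996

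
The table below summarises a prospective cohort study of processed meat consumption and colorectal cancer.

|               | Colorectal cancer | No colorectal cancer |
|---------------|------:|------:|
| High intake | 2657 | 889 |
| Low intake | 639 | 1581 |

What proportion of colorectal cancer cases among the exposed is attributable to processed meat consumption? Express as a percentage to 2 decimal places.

61.59

Cells: a = 2657, b = 889, c = 639, d = 1581.
Risk in exposed = 2657/3546 = 0.74929; risk in unexposed = 639/2220 = 0.28784.
RR = 0.74929/0.28784 = 2.60318
AR% = (RR − 1)/RR × 100 = (2.60318 − 1)/2.60318 × 100 = 61.5855%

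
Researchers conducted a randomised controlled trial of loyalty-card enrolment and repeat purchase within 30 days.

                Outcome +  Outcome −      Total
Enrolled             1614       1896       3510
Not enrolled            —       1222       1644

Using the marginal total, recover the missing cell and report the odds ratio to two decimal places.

2.47

The missing cell is in the unexposed row: 1644 − 1222 = 422.
So a = 1614, b = 1896, c = 422, d = 1222.
OR = (a·d)/(b·c) = (1614 × 1222) / (1896 × 422) = 1972308 / 800112 = 2.46504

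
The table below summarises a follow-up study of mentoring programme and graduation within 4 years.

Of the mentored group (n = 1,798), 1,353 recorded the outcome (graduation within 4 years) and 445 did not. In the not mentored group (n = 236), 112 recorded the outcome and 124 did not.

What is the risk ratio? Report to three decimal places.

1.586

From the description: a = 1353, b = 445, c = 112, d = 124.
Risk in exposed = 1353/1798 = 0.75250; risk in unexposed = 112/236 = 0.47458.
RR = 0.75250 / 0.47458 = 1.58563
The risk among the exposed is 1.59 times that among the unexposed.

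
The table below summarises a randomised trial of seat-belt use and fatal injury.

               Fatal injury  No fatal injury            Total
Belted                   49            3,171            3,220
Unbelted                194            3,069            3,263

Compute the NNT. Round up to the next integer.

23

Risk in treated group = 49/3220 = 0.01522; risk in control = 194/3263 = 0.05945.
Absolute risk reduction = 0.05945 − 0.01522 = 0.04424
NNT = 1 / ARR = 1 / 0.04424 = 22.605 → round up → 23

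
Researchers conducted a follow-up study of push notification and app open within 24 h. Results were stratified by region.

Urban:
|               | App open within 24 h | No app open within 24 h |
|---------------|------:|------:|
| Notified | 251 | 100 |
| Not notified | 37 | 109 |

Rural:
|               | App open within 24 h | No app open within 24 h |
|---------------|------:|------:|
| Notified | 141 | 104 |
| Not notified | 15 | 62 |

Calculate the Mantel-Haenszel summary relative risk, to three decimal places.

RR_MH = Σ(aᵢ·n₀ᵢ/nᵢ) / Σ(cᵢ·n₁ᵢ/nᵢ), with n₁ᵢ = aᵢ+bᵢ (exposed), n₀ᵢ = cᵢ+dᵢ (unexposed), nᵢ = n₁ᵢ+n₀ᵢ.
Stratum 1 (Urban): n₁ = 351, n₀ = 146, n = 497; a·n₀/n = 251·146/497 = 73.7344; c·n₁/n = 37·351/497 = 26.1308
Stratum 2 (Rural): n₁ = 245, n₀ = 77, n = 322; a·n₀/n = 141·77/322 = 33.7174; c·n₁/n = 15·245/322 = 11.4130
RR_MH = (73.7344 + 33.7174) / (26.1308 + 11.4130) = 107.4518 / 37.5438 = 2.86204

2.862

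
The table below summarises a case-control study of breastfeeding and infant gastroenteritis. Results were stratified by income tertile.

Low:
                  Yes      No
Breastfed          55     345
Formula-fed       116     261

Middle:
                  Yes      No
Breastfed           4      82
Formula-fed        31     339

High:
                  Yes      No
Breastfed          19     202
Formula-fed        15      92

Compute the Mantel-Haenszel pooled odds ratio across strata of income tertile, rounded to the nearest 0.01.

0.40

OR_MH = Σ(aᵢdᵢ/nᵢ) / Σ(bᵢcᵢ/nᵢ), where nᵢ is the stratum total.
Stratum 1 (Low): n = 777; a·d/n = 55·261/777 = 18.4749; b·c/n = 345·116/777 = 51.5058
Stratum 2 (Middle): n = 456; a·d/n = 4·339/456 = 2.9737; b·c/n = 82·31/456 = 5.5746
Stratum 3 (High): n = 328; a·d/n = 19·92/328 = 5.3293; b·c/n = 202·15/328 = 9.2378
OR_MH = (18.4749 + 2.9737 + 5.3293) / (51.5058 + 5.5746 + 9.2378) = 26.7779 / 66.3182 = 0.40378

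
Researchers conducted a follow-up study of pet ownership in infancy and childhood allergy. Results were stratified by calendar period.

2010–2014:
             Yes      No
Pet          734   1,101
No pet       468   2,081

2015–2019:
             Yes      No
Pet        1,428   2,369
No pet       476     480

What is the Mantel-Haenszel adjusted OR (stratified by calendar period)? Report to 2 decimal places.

OR_MH = Σ(aᵢdᵢ/nᵢ) / Σ(bᵢcᵢ/nᵢ), where nᵢ is the stratum total.
Stratum 1 (2010–2014): n = 4384; a·d/n = 734·2081/4384 = 348.4156; b·c/n = 1101·468/4384 = 117.5338
Stratum 2 (2015–2019): n = 4753; a·d/n = 1428·480/4753 = 144.2121; b·c/n = 2369·476/4753 = 237.2489
OR_MH = (348.4156 + 144.2121) / (117.5338 + 237.2489) = 492.6277 / 354.7827 = 1.38853

1.39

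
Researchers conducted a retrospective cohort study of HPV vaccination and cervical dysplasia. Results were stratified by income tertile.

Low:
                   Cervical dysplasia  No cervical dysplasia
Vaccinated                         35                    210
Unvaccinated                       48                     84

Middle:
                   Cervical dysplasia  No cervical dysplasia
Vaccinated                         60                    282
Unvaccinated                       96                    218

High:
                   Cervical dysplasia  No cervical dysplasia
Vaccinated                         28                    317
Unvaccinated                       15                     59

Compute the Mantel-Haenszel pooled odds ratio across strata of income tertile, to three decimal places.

OR_MH = Σ(aᵢdᵢ/nᵢ) / Σ(bᵢcᵢ/nᵢ), where nᵢ is the stratum total.
Stratum 1 (Low): n = 377; a·d/n = 35·84/377 = 7.7984; b·c/n = 210·48/377 = 26.7374
Stratum 2 (Middle): n = 656; a·d/n = 60·218/656 = 19.9390; b·c/n = 282·96/656 = 41.2683
Stratum 3 (High): n = 419; a·d/n = 28·59/419 = 3.9427; b·c/n = 317·15/419 = 11.3484
OR_MH = (7.7984 + 19.9390 + 3.9427) / (26.7374 + 41.2683 + 11.3484) = 31.6802 / 79.3541 = 0.39922

0.399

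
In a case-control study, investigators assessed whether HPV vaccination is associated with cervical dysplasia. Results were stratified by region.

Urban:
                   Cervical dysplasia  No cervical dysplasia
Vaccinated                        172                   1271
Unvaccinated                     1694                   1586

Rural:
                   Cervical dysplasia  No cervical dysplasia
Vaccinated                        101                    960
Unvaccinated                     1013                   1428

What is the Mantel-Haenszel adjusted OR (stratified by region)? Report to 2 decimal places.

0.13

OR_MH = Σ(aᵢdᵢ/nᵢ) / Σ(bᵢcᵢ/nᵢ), where nᵢ is the stratum total.
Stratum 1 (Urban): n = 4723; a·d/n = 172·1586/4723 = 57.7582; b·c/n = 1271·1694/4723 = 455.8700
Stratum 2 (Rural): n = 3502; a·d/n = 101·1428/3502 = 41.1845; b·c/n = 960·1013/3502 = 277.6927
OR_MH = (57.7582 + 41.1845) / (455.8700 + 277.6927) = 98.9427 / 733.5627 = 0.13488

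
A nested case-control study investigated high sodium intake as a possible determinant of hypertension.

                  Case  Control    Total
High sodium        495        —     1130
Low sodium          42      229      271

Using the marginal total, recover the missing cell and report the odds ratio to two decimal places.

The missing cell is in the exposed row: 1130 − 495 = 635.
So a = 495, b = 635, c = 42, d = 229.
OR = (a·d)/(b·c) = (495 × 229) / (635 × 42) = 113355 / 26670 = 4.25028

4.25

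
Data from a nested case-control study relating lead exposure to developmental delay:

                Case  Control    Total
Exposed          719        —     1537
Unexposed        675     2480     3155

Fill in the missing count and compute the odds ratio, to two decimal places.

3.23

The missing cell is in the exposed row: 1537 − 719 = 818.
So a = 719, b = 818, c = 675, d = 2480.
OR = (a·d)/(b·c) = (719 × 2480) / (818 × 675) = 1783120 / 552150 = 3.22941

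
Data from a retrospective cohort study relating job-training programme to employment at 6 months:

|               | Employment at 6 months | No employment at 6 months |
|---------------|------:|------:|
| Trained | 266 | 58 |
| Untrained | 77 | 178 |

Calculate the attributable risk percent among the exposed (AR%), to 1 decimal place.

Cells: a = 266, b = 58, c = 77, d = 178.
Risk in exposed = 266/324 = 0.82099; risk in unexposed = 77/255 = 0.30196.
RR = 0.82099/0.30196 = 2.71886
AR% = (RR − 1)/RR × 100 = (2.71886 − 1)/2.71886 × 100 = 63.2198%

63.2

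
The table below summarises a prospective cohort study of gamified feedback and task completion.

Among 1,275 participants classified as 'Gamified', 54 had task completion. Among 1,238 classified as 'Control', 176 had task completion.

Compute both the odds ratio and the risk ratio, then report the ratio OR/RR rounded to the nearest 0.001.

0.896

From the description: a = 54, b = 1221, c = 176, d = 1062.
OR = (54·1062)/(1221·176) = 57348/214896 = 0.26686
Risk in exposed = 54/1275 = 0.04235; risk in unexposed = 176/1238 = 0.14216; RR = 0.29791
OR/RR = 0.26686 / 0.29791 = 0.89577
The outcome is not rare, so the OR lies further from 1 than the RR.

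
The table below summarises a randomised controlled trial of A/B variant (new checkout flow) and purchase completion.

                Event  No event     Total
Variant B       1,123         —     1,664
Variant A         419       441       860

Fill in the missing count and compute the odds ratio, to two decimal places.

2.18

The missing cell is in the exposed row: 1664 − 1123 = 541.
So a = 1123, b = 541, c = 419, d = 441.
OR = (a·d)/(b·c) = (1123 × 441) / (541 × 419) = 495243 / 226679 = 2.18478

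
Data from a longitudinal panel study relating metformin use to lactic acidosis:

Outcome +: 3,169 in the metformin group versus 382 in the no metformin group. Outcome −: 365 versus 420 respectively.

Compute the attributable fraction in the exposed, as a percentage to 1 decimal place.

From the description: a = 3169, b = 365, c = 382, d = 420.
Risk in exposed = 3169/3534 = 0.89672; risk in unexposed = 382/802 = 0.47631.
RR = 0.89672/0.47631 = 1.88264
AR% = (RR − 1)/RR × 100 = (1.88264 − 1)/1.88264 × 100 = 46.8830%

46.9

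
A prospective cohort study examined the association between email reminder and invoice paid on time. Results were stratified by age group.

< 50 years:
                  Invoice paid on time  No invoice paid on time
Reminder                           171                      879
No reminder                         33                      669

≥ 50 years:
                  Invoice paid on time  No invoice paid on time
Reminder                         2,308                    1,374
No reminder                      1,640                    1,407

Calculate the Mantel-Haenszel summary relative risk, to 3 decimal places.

RR_MH = Σ(aᵢ·n₀ᵢ/nᵢ) / Σ(cᵢ·n₁ᵢ/nᵢ), with n₁ᵢ = aᵢ+bᵢ (exposed), n₀ᵢ = cᵢ+dᵢ (unexposed), nᵢ = n₁ᵢ+n₀ᵢ.
Stratum 1 (< 50 years): n₁ = 1050, n₀ = 702, n = 1752; a·n₀/n = 171·702/1752 = 68.5171; c·n₁/n = 33·1050/1752 = 19.7774
Stratum 2 (≥ 50 years): n₁ = 3682, n₀ = 3047, n = 6729; a·n₀/n = 2308·3047/6729 = 1045.0997; c·n₁/n = 1640·3682/6729 = 897.3815
RR_MH = (68.5171 + 1045.0997) / (19.7774 + 897.3815) = 1113.6168 / 917.1589 = 1.21420

1.214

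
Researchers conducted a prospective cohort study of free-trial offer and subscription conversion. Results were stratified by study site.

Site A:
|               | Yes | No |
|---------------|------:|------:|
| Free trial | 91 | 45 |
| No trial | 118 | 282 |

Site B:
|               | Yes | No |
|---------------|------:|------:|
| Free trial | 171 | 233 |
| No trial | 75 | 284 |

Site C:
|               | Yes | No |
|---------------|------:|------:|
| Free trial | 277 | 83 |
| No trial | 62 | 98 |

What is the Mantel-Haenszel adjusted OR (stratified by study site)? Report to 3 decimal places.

3.834

OR_MH = Σ(aᵢdᵢ/nᵢ) / Σ(bᵢcᵢ/nᵢ), where nᵢ is the stratum total.
Stratum 1 (Site A): n = 536; a·d/n = 91·282/536 = 47.8769; b·c/n = 45·118/536 = 9.9067
Stratum 2 (Site B): n = 763; a·d/n = 171·284/763 = 63.6488; b·c/n = 233·75/763 = 22.9030
Stratum 3 (Site C): n = 520; a·d/n = 277·98/520 = 52.2038; b·c/n = 83·62/520 = 9.8962
OR_MH = (47.8769 + 63.6488 + 52.2038) / (9.9067 + 22.9030 + 9.8962) = 163.7295 / 42.7059 = 3.83389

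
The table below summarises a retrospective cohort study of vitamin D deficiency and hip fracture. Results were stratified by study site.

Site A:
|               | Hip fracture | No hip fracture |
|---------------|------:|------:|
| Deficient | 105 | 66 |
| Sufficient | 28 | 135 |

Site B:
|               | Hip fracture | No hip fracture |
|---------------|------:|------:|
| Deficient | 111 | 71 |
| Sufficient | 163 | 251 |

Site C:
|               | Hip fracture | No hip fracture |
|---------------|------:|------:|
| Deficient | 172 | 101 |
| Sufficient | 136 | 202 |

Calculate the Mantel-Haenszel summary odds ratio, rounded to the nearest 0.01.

3.08

OR_MH = Σ(aᵢdᵢ/nᵢ) / Σ(bᵢcᵢ/nᵢ), where nᵢ is the stratum total.
Stratum 1 (Site A): n = 334; a·d/n = 105·135/334 = 42.4401; b·c/n = 66·28/334 = 5.5329
Stratum 2 (Site B): n = 596; a·d/n = 111·251/596 = 46.7466; b·c/n = 71·163/596 = 19.4178
Stratum 3 (Site C): n = 611; a·d/n = 172·202/611 = 56.8642; b·c/n = 101·136/611 = 22.4812
OR_MH = (42.4401 + 46.7466 + 56.8642) / (5.5329 + 19.4178 + 22.4812) = 146.0509 / 47.4319 = 3.07917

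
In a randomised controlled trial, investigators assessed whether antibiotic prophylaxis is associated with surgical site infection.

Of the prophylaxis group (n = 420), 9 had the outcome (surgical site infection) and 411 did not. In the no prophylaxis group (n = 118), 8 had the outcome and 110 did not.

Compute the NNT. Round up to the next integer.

22

Risk in treated group = 9/420 = 0.02143; risk in control = 8/118 = 0.06780.
Absolute risk reduction = 0.06780 − 0.02143 = 0.04637
NNT = 1 / ARR = 1 / 0.04637 = 21.567 → round up → 22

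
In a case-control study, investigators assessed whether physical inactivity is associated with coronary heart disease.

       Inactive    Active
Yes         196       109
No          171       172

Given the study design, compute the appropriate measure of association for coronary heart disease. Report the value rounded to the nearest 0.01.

Reading the table with exposure as columns: a = 196 (Inactive, case), b = 171 (Inactive, non-case), c = 109 (Active, case), d = 172.
This is a case-control study: participants were sampled on outcome status, so risks in the source population cannot be estimated directly — relative risk is not valid here. The odds ratio is the appropriate measure.
OR = (a·d)/(b·c) = (196 × 172) / (171 × 109) = 33712 / 18639 = 1.80868

1.81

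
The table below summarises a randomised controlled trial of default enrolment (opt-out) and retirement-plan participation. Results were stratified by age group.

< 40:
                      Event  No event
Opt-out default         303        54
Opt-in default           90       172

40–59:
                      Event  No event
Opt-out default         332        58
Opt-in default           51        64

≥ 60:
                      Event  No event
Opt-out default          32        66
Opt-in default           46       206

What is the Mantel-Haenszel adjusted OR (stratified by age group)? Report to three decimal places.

6.483

OR_MH = Σ(aᵢdᵢ/nᵢ) / Σ(bᵢcᵢ/nᵢ), where nᵢ is the stratum total.
Stratum 1 (< 40): n = 619; a·d/n = 303·172/619 = 84.1939; b·c/n = 54·90/619 = 7.8514
Stratum 2 (40–59): n = 505; a·d/n = 332·64/505 = 42.0752; b·c/n = 58·51/505 = 5.8574
Stratum 3 (≥ 60): n = 350; a·d/n = 32·206/350 = 18.8343; b·c/n = 66·46/350 = 8.6743
OR_MH = (84.1939 + 42.0752 + 18.8343) / (7.8514 + 5.8574 + 8.6743) = 145.1034 / 22.3831 = 6.48273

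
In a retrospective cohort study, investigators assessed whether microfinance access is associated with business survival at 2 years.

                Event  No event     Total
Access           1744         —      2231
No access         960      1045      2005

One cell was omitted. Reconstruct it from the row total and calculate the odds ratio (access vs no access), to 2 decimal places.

The missing cell is in the exposed row: 2231 − 1744 = 487.
So a = 1744, b = 487, c = 960, d = 1045.
OR = (a·d)/(b·c) = (1744 × 1045) / (487 × 960) = 1822480 / 467520 = 3.89819

3.90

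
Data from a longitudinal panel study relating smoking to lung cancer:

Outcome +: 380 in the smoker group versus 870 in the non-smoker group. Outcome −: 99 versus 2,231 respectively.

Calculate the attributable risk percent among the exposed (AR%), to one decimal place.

From the description: a = 380, b = 99, c = 870, d = 2231.
Risk in exposed = 380/479 = 0.79332; risk in unexposed = 870/3101 = 0.28055.
RR = 0.79332/0.28055 = 2.82768
AR% = (RR − 1)/RR × 100 = (2.82768 − 1)/2.82768 × 100 = 64.6353%

64.6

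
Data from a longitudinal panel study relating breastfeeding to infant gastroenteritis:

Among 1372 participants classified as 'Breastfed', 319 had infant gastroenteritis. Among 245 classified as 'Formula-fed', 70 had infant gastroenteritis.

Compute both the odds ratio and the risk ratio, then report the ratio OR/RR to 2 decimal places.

From the description: a = 319, b = 1053, c = 70, d = 175.
OR = (319·175)/(1053·70) = 55825/73710 = 0.75736
Risk in exposed = 319/1372 = 0.23251; risk in unexposed = 70/245 = 0.28571; RR = 0.81378
OR/RR = 0.75736 / 0.81378 = 0.93067
The outcome is not rare, so the OR lies further from 1 than the RR.

0.93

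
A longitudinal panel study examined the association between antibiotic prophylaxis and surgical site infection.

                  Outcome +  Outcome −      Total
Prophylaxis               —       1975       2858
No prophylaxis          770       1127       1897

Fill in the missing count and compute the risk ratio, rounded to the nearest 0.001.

The missing cell is in the exposed row: 2858 − 1975 = 883.
So a = 883, b = 1975, c = 770, d = 1127.
RR = [a/(a+b)] / [c/(c+d)] = (883/2858) / (770/1897) = 0.30896/0.40590 = 0.76116

0.761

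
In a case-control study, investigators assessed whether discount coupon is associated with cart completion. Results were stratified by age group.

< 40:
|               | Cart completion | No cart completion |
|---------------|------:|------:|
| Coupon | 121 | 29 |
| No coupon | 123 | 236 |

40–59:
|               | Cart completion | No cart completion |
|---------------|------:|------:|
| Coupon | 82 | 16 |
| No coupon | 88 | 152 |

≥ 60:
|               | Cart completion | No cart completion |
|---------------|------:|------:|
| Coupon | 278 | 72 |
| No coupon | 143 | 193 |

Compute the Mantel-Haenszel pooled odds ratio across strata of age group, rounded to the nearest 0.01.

OR_MH = Σ(aᵢdᵢ/nᵢ) / Σ(bᵢcᵢ/nᵢ), where nᵢ is the stratum total.
Stratum 1 (< 40): n = 509; a·d/n = 121·236/509 = 56.1022; b·c/n = 29·123/509 = 7.0079
Stratum 2 (40–59): n = 338; a·d/n = 82·152/338 = 36.8757; b·c/n = 16·88/338 = 4.1657
Stratum 3 (≥ 60): n = 686; a·d/n = 278·193/686 = 78.2128; b·c/n = 72·143/686 = 15.0087
OR_MH = (56.1022 + 36.8757 + 78.2128) / (7.0079 + 4.1657 + 15.0087) = 171.1907 / 26.1823 = 6.53842

6.54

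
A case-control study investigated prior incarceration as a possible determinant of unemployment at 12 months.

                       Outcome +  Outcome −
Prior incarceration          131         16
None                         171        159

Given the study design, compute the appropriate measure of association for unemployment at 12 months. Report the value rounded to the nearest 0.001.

7.613

Cells: a = 131, b = 16, c = 171, d = 159.
This is a case-control study: participants were sampled on outcome status, so risks in the source population cannot be estimated directly — relative risk is not valid here. The odds ratio is the appropriate measure.
OR = (a·d)/(b·c) = (131 × 159) / (16 × 171) = 20829 / 2736 = 7.61294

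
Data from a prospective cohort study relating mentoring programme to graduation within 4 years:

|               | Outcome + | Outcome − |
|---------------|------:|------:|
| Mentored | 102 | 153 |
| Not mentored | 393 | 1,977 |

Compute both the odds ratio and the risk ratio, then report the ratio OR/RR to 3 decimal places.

Cells: a = 102, b = 153, c = 393, d = 1977.
OR = (102·1977)/(153·393) = 201654/60129 = 3.35369
Risk in exposed = 102/255 = 0.40000; risk in unexposed = 393/2370 = 0.16582; RR = 2.41221
OR/RR = 3.35369 / 2.41221 = 1.39030
The outcome is not rare, so the OR lies further from 1 than the RR.

1.390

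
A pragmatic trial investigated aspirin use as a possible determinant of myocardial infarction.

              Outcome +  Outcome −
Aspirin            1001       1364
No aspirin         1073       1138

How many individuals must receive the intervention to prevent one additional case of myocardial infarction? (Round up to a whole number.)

17

Risk in treated group = 1001/2365 = 0.42326; risk in control = 1073/2211 = 0.48530.
Absolute risk reduction = 0.48530 − 0.42326 = 0.06204
NNT = 1 / ARR = 1 / 0.06204 = 16.117 → round up → 17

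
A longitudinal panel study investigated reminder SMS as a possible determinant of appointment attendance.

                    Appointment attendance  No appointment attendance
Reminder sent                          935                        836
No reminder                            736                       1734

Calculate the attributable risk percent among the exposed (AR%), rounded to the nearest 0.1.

Cells: a = 935, b = 836, c = 736, d = 1734.
Risk in exposed = 935/1771 = 0.52795; risk in unexposed = 736/2470 = 0.29798.
RR = 0.52795/0.29798 = 1.77179
AR% = (RR − 1)/RR × 100 = (1.77179 − 1)/1.77179 × 100 = 43.5599%

43.6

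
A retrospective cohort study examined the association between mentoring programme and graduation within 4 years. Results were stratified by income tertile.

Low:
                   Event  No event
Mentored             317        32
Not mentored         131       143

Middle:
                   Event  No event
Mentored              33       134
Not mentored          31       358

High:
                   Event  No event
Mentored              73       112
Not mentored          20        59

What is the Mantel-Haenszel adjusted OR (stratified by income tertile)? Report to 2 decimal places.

OR_MH = Σ(aᵢdᵢ/nᵢ) / Σ(bᵢcᵢ/nᵢ), where nᵢ is the stratum total.
Stratum 1 (Low): n = 623; a·d/n = 317·143/623 = 72.7624; b·c/n = 32·131/623 = 6.7287
Stratum 2 (Middle): n = 556; a·d/n = 33·358/556 = 21.2482; b·c/n = 134·31/556 = 7.4712
Stratum 3 (High): n = 264; a·d/n = 73·59/264 = 16.3144; b·c/n = 112·20/264 = 8.4848
OR_MH = (72.7624 + 21.2482 + 16.3144) / (6.7287 + 7.4712 + 8.4848) = 110.3250 / 22.6848 = 4.86339

4.86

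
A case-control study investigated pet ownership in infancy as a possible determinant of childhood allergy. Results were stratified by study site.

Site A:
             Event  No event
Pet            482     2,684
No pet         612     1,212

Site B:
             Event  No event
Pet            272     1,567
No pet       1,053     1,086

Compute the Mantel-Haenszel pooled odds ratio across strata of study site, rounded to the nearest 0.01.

OR_MH = Σ(aᵢdᵢ/nᵢ) / Σ(bᵢcᵢ/nᵢ), where nᵢ is the stratum total.
Stratum 1 (Site A): n = 4990; a·d/n = 482·1212/4990 = 117.0709; b·c/n = 2684·612/4990 = 329.1800
Stratum 2 (Site B): n = 3978; a·d/n = 272·1086/3978 = 74.2564; b·c/n = 1567·1053/3978 = 414.7941
OR_MH = (117.0709 + 74.2564) / (329.1800 + 414.7941) = 191.3274 / 743.9741 = 0.25717

0.26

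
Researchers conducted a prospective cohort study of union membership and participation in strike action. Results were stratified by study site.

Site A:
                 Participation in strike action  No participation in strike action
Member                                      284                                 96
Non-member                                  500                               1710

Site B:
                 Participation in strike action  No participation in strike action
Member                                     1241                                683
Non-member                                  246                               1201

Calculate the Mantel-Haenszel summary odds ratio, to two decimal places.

9.21

OR_MH = Σ(aᵢdᵢ/nᵢ) / Σ(bᵢcᵢ/nᵢ), where nᵢ is the stratum total.
Stratum 1 (Site A): n = 2590; a·d/n = 284·1710/2590 = 187.5058; b·c/n = 96·500/2590 = 18.5328
Stratum 2 (Site B): n = 3371; a·d/n = 1241·1201/3371 = 442.1362; b·c/n = 683·246/3371 = 49.8422
OR_MH = (187.5058 + 442.1362) / (18.5328 + 49.8422) = 629.6420 / 68.3750 = 9.20866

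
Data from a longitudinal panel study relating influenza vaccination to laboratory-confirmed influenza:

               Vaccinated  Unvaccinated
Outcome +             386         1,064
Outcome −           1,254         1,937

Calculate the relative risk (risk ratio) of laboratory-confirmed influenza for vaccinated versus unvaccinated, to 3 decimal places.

Reading the table with exposure as columns: a = 386 (Vaccinated, case), b = 1254 (Vaccinated, non-case), c = 1064 (Unvaccinated, case), d = 1937.
Risk in exposed = 386/1640 = 0.23537; risk in unexposed = 1064/3001 = 0.35455.
RR = 0.23537 / 0.35455 = 0.66385
The risk is 34% lower among the exposed than among the unexposed.

0.664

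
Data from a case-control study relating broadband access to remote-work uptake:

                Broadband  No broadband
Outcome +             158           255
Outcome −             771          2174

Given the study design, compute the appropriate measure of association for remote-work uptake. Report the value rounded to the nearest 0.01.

Reading the table with exposure as columns: a = 158 (Broadband, case), b = 771 (Broadband, non-case), c = 255 (No broadband, case), d = 2174.
This is a case-control study: participants were sampled on outcome status, so risks in the source population cannot be estimated directly — relative risk is not valid here. The odds ratio is the appropriate measure.
OR = (a·d)/(b·c) = (158 × 2174) / (771 × 255) = 343492 / 196605 = 1.74712

1.75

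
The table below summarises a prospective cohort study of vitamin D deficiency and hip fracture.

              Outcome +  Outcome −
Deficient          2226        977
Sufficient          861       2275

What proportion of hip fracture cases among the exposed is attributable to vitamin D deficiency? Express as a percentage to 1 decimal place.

60.5

Cells: a = 2226, b = 977, c = 861, d = 2275.
Risk in exposed = 2226/3203 = 0.69497; risk in unexposed = 861/3136 = 0.27455.
RR = 0.69497/0.27455 = 2.53129
AR% = (RR − 1)/RR × 100 = (2.53129 − 1)/2.53129 × 100 = 60.4944%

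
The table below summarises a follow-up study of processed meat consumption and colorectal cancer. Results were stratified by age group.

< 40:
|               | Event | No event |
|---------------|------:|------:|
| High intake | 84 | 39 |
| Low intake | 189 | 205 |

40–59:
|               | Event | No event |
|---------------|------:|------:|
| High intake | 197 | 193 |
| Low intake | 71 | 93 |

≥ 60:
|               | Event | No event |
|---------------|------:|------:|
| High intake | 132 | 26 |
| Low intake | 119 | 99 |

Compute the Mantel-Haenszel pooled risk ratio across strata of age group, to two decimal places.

1.37

RR_MH = Σ(aᵢ·n₀ᵢ/nᵢ) / Σ(cᵢ·n₁ᵢ/nᵢ), with n₁ᵢ = aᵢ+bᵢ (exposed), n₀ᵢ = cᵢ+dᵢ (unexposed), nᵢ = n₁ᵢ+n₀ᵢ.
Stratum 1 (< 40): n₁ = 123, n₀ = 394, n = 517; a·n₀/n = 84·394/517 = 64.0155; c·n₁/n = 189·123/517 = 44.9652
Stratum 2 (40–59): n₁ = 390, n₀ = 164, n = 554; a·n₀/n = 197·164/554 = 58.3177; c·n₁/n = 71·390/554 = 49.9819
Stratum 3 (≥ 60): n₁ = 158, n₀ = 218, n = 376; a·n₀/n = 132·218/376 = 76.5319; c·n₁/n = 119·158/376 = 50.0053
RR_MH = (64.0155 + 58.3177 + 76.5319) / (44.9652 + 49.9819 + 50.0053) = 198.8651 / 144.9525 = 1.37193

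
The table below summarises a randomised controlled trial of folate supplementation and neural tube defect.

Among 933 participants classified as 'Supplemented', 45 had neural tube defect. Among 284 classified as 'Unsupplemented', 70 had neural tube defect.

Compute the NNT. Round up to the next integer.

Risk in treated group = 45/933 = 0.04823; risk in control = 70/284 = 0.24648.
Absolute risk reduction = 0.24648 − 0.04823 = 0.19825
NNT = 1 / ARR = 1 / 0.19825 = 5.044 → round up → 6

6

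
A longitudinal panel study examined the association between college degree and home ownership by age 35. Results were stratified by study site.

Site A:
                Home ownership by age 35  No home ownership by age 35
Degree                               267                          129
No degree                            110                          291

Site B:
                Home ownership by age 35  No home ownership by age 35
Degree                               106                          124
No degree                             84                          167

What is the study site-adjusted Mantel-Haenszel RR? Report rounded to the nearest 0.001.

RR_MH = Σ(aᵢ·n₀ᵢ/nᵢ) / Σ(cᵢ·n₁ᵢ/nᵢ), with n₁ᵢ = aᵢ+bᵢ (exposed), n₀ᵢ = cᵢ+dᵢ (unexposed), nᵢ = n₁ᵢ+n₀ᵢ.
Stratum 1 (Site A): n₁ = 396, n₀ = 401, n = 797; a·n₀/n = 267·401/797 = 134.3375; c·n₁/n = 110·396/797 = 54.6550
Stratum 2 (Site B): n₁ = 230, n₀ = 251, n = 481; a·n₀/n = 106·251/481 = 55.3139; c·n₁/n = 84·230/481 = 40.1663
RR_MH = (134.3375 + 55.3139) / (54.6550 + 40.1663) = 189.6514 / 94.8213 = 2.00009

2.000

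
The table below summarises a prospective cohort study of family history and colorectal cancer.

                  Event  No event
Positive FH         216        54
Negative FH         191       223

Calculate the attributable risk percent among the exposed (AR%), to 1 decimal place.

Cells: a = 216, b = 54, c = 191, d = 223.
Risk in exposed = 216/270 = 0.80000; risk in unexposed = 191/414 = 0.46135.
RR = 0.80000/0.46135 = 1.73403
AR% = (RR − 1)/RR × 100 = (1.73403 − 1)/1.73403 × 100 = 42.3309%

42.3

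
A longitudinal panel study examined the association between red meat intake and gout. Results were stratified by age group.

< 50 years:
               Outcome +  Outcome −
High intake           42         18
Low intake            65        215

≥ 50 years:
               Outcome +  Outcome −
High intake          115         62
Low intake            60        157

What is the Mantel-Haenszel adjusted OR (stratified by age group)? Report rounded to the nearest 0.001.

5.619

OR_MH = Σ(aᵢdᵢ/nᵢ) / Σ(bᵢcᵢ/nᵢ), where nᵢ is the stratum total.
Stratum 1 (< 50 years): n = 340; a·d/n = 42·215/340 = 26.5588; b·c/n = 18·65/340 = 3.4412
Stratum 2 (≥ 50 years): n = 394; a·d/n = 115·157/394 = 45.8249; b·c/n = 62·60/394 = 9.4416
OR_MH = (26.5588 + 45.8249) / (3.4412 + 9.4416) = 72.3837 / 12.8828 = 5.61863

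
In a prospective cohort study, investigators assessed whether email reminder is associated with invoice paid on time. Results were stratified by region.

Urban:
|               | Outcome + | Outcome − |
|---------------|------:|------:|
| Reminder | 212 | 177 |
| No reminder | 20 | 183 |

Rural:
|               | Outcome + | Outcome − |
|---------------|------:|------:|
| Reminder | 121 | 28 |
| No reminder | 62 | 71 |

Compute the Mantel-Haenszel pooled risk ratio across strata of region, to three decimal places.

RR_MH = Σ(aᵢ·n₀ᵢ/nᵢ) / Σ(cᵢ·n₁ᵢ/nᵢ), with n₁ᵢ = aᵢ+bᵢ (exposed), n₀ᵢ = cᵢ+dᵢ (unexposed), nᵢ = n₁ᵢ+n₀ᵢ.
Stratum 1 (Urban): n₁ = 389, n₀ = 203, n = 592; a·n₀/n = 212·203/592 = 72.6959; c·n₁/n = 20·389/592 = 13.1419
Stratum 2 (Rural): n₁ = 149, n₀ = 133, n = 282; a·n₀/n = 121·133/282 = 57.0674; c·n₁/n = 62·149/282 = 32.7589
RR_MH = (72.6959 + 57.0674) / (13.1419 + 32.7589) = 129.7633 / 45.9008 = 2.82704

2.827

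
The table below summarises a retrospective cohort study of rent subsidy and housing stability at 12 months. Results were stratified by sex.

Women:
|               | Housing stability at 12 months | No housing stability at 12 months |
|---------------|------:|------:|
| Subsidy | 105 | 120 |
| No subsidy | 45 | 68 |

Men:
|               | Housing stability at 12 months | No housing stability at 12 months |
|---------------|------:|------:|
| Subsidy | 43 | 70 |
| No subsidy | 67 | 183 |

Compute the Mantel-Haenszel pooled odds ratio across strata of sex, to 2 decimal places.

1.48

OR_MH = Σ(aᵢdᵢ/nᵢ) / Σ(bᵢcᵢ/nᵢ), where nᵢ is the stratum total.
Stratum 1 (Women): n = 338; a·d/n = 105·68/338 = 21.1243; b·c/n = 120·45/338 = 15.9763
Stratum 2 (Men): n = 363; a·d/n = 43·183/363 = 21.6777; b·c/n = 70·67/363 = 12.9201
OR_MH = (21.1243 + 21.6777) / (15.9763 + 12.9201) = 42.8019 / 28.8964 = 1.48122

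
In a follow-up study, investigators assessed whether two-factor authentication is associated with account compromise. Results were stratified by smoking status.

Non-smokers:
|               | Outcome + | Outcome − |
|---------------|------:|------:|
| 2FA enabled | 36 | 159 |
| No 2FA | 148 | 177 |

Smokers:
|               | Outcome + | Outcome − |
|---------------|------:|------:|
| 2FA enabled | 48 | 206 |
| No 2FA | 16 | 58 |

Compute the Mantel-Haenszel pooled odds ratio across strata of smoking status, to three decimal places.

OR_MH = Σ(aᵢdᵢ/nᵢ) / Σ(bᵢcᵢ/nᵢ), where nᵢ is the stratum total.
Stratum 1 (Non-smokers): n = 520; a·d/n = 36·177/520 = 12.2538; b·c/n = 159·148/520 = 45.2538
Stratum 2 (Smokers): n = 328; a·d/n = 48·58/328 = 8.4878; b·c/n = 206·16/328 = 10.0488
OR_MH = (12.2538 + 8.4878) / (45.2538 + 10.0488) = 20.7417 / 55.3026 = 0.37506

0.375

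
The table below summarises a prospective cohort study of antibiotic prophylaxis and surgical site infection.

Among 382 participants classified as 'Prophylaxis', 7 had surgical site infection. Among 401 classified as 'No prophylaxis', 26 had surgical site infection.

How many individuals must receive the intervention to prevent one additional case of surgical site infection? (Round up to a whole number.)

Risk in treated group = 7/382 = 0.01832; risk in control = 26/401 = 0.06484.
Absolute risk reduction = 0.06484 − 0.01832 = 0.04651
NNT = 1 / ARR = 1 / 0.04651 = 21.499 → round up → 22

22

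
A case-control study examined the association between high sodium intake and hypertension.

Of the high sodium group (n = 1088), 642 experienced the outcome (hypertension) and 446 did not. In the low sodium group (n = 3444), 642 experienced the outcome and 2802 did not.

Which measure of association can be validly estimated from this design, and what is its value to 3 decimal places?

6.283

From the description: a = 642, b = 446, c = 642, d = 2802.
This is a case-control study: participants were sampled on outcome status, so risks in the source population cannot be estimated directly — relative risk is not valid here. The odds ratio is the appropriate measure.
OR = (a·d)/(b·c) = (642 × 2802) / (446 × 642) = 1798884 / 286332 = 6.28251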